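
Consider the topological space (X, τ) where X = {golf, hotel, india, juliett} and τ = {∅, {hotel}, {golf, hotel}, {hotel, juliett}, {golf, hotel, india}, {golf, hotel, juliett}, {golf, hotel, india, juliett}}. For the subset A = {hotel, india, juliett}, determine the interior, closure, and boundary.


int(A) = {hotel, juliett}, cl(A) = {golf, hotel, india, juliett}, ∂A = {golf, india}.

Closed sets in (X, τ) are complements of opens:
  closed(X, τ) = {∅, {india}, {juliett}, {golf, india}, {india, juliett}, {golf, india, juliett}, {golf, hotel, india, juliett}}.
int(A) = ⋃ {U ∈ τ : U ⊆ A}. Opens contained in A: ∅, {hotel}, {hotel, juliett}.
Taking the union of these: int(A) = {hotel, juliett}.
cl(A) = ⋂ {C closed : A ⊆ C}. Closed sets containing A: {golf, hotel, india, juliett}.
Intersecting these: cl(A) = {golf, hotel, india, juliett}.
∂A = cl(A) ∖ int(A) = {golf, hotel, india, juliett} ∖ {hotel, juliett} = {golf, india}.


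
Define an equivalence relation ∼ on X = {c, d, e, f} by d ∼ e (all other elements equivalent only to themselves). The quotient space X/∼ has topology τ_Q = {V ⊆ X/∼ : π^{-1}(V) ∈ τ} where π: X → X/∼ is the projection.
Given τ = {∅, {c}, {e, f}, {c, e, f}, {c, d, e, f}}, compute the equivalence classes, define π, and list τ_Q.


X/∼ = {[c], [d=e], [f]}; |τ_Q| = 3.

Equivalence classes: [c], [d=e], [f].
Quotient map π: X → X/∼ sends c ↦ [c], d ↦ [d=e], e ↦ [d=e], f ↦ [f].
For each subset V ⊆ X/∼, compute π^{-1}(V) ⊆ X and check whether π^{-1}(V) ∈ τ. V is open in τ_Q iff π^{-1}(V) ∈ τ.
  V = {}: π^{-1}(V) = ∅ ∈ τ ✓.
  V = {[c]}: π^{-1}(V) = {c} ∈ τ ✓.
  V = {[d=e]}: π^{-1}(V) = {d, e} ∉ τ ✗.
  V = {[c], [d=e]}: π^{-1}(V) = {c, d, e} ∉ τ ✗.
  V = {[f]}: π^{-1}(V) = {f} ∉ τ ✗.
  V = {[c], [f]}: π^{-1}(V) = {c, f} ∉ τ ✗.
  V = {[d=e], [f]}: π^{-1}(V) = {d, e, f} ∉ τ ✗.
  V = {[c], [d=e], [f]}: π^{-1}(V) = {c, d, e, f} ∈ τ ✓.
Open sets in the quotient: τ_Q = {{}, {[c]}, {[c], [d=e], [f]}} (3 elements).


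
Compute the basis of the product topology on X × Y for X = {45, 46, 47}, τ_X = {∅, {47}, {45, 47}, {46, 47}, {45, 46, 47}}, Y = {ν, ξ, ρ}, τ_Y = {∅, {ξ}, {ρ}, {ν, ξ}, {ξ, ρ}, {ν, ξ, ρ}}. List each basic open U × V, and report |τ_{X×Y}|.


Basis B = {∅ × ∅, {47} × {ξ}, {47} × {ρ}, {45, 47} × {ξ}, {45, 47} × {ρ}, {46, 47} × {ξ}, {46, 47} × {ρ}, {47} × {ν, ξ}, {47} × {ξ, ρ}, {45, 46, 47} × {ξ}, {45, 46, 47} × {ρ}, {47} × {ν, ξ, ρ}, {45, 47} × {ν, ξ}, {45, 47} × {ξ, ρ}, {46, 47} × {ν, ξ}, {46, 47} × {ξ, ρ}, {45, 47} × {ν, ξ, ρ}, {45, 46, 47} × {ν, ξ}, {45, 46, 47} × {ξ, ρ}, {46, 47} × {ν, ξ, ρ}, {45, 46, 47} × {ν, ξ, ρ}}; |τ_{X×Y}| = 70.

Enumerate products U × V with U ∈ τ_X, V ∈ τ_Y (deduplicated):
  ∅ × ∅ = {} (∅)
  {47} × {ξ} = {(47,ξ)}
  {47} × {ρ} = {(47,ρ)}
  {45, 47} × {ξ} = {(45,ξ), (47,ξ)}
  {45, 47} × {ρ} = {(45,ρ), (47,ρ)}
  {46, 47} × {ξ} = {(46,ξ), (47,ξ)}
  {46, 47} × {ρ} = {(46,ρ), (47,ρ)}
  {47} × {ν, ξ} = {(47,ν), (47,ξ)}
  {47} × {ξ, ρ} = {(47,ξ), (47,ρ)}
  {45, 46, 47} × {ξ} = {(45,ξ), (46,ξ), (47,ξ)}
  {45, 46, 47} × {ρ} = {(45,ρ), (46,ρ), (47,ρ)}
  {47} × {ν, ξ, ρ} = {(47,ν), (47,ξ), (47,ρ)}
  {45, 47} × {ν, ξ} = {(45,ν), (45,ξ), (47,ν), (47,ξ)}
  {45, 47} × {ξ, ρ} = {(45,ξ), (45,ρ), (47,ξ), (47,ρ)}
  {46, 47} × {ν, ξ} = {(46,ν), (46,ξ), (47,ν), (47,ξ)}
  {46, 47} × {ξ, ρ} = {(46,ξ), (46,ρ), (47,ξ), (47,ρ)}
  {45, 47} × {ν, ξ, ρ} = {(45,ν), (45,ξ), (45,ρ), (47,ν), (47,ξ), (47,ρ)}
  {45, 46, 47} × {ν, ξ} = {(45,ν), (45,ξ), (46,ν), (46,ξ), (47,ν), (47,ξ)}
  {45, 46, 47} × {ξ, ρ} = {(45,ξ), (45,ρ), (46,ξ), (46,ρ), (47,ξ), (47,ρ)}
  {46, 47} × {ν, ξ, ρ} = {(46,ν), (46,ξ), (46,ρ), (47,ν), (47,ξ), (47,ρ)}
  {45, 46, 47} × {ν, ξ, ρ} = {(45,ν), (45,ξ), (45,ρ), (46,ν), (46,ξ), (46,ρ), (47,ν), (47,ξ), (47,ρ)}
These 21 distinct sets form the basis B.
Close under arbitrary unions to get τ_{X×Y}; counting gives |τ_{X×Y}| = 70.


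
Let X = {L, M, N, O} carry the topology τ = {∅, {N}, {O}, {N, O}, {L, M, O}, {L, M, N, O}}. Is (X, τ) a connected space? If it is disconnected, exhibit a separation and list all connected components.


(X, τ) is disconnected; components = [{N}, {L, M, O}].

Find clopen sets (U ∈ τ with X ∖ U ∈ τ):
  U = ∅, X ∖ U = {L, M, N, O} — both open, so U is clopen.
  U = {N}, X ∖ U = {L, M, O} — both open, so U is clopen.
  U = {L, M, O}, X ∖ U = {N} — both open, so U is clopen.
  U = {L, M, N, O}, X ∖ U = ∅ — both open, so U is clopen.
Nontrivial clopen(s) exist: e.g. {L, M, O}. So (X, τ) is disconnected.
Compute connected components by grouping points that agree on all clopens:
  component: {N}
  component: {L, M, O}


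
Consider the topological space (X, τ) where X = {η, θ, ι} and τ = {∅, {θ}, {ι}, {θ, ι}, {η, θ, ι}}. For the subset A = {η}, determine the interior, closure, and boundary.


int(A) = ∅, cl(A) = {η}, ∂A = {η}.

Closed sets in (X, τ) are complements of opens:
  closed(X, τ) = {∅, {η}, {η, θ}, {η, ι}, {η, θ, ι}}.
int(A) = ⋃ {U ∈ τ : U ⊆ A}. Opens contained in A: ∅.
Taking the union of these: int(A) = ∅.
cl(A) = ⋂ {C closed : A ⊆ C}. Closed sets containing A: {η}, {η, θ}, {η, ι}, {η, θ, ι}.
Intersecting these: cl(A) = {η}.
∂A = cl(A) ∖ int(A) = {η} ∖ ∅ = {η}.


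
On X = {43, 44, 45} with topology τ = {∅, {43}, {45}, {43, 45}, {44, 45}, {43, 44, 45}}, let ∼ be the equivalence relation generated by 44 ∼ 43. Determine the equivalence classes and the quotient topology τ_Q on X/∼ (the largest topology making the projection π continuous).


X/∼ = {[43=44], [45]}; |τ_Q| = 3.

Equivalence classes: [43=44], [45].
Quotient map π: X → X/∼ sends 43 ↦ [43=44], 44 ↦ [43=44], 45 ↦ [45].
For each subset V ⊆ X/∼, compute π^{-1}(V) ⊆ X and check whether π^{-1}(V) ∈ τ. V is open in τ_Q iff π^{-1}(V) ∈ τ.
  V = {}: π^{-1}(V) = ∅ ∈ τ ✓.
  V = {[43=44]}: π^{-1}(V) = {43, 44} ∉ τ ✗.
  V = {[45]}: π^{-1}(V) = {45} ∈ τ ✓.
  V = {[43=44], [45]}: π^{-1}(V) = {43, 44, 45} ∈ τ ✓.
Open sets in the quotient: τ_Q = {{}, {[45]}, {[43=44], [45]}} (3 elements).


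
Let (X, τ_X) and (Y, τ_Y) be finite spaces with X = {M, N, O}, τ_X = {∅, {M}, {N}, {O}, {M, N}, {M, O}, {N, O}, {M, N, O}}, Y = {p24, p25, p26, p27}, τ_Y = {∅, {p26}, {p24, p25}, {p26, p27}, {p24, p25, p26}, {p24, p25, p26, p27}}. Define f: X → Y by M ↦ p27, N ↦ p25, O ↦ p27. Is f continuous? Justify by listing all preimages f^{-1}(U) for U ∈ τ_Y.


f IS continuous.

Compute f^{-1}(U) for each U ∈ τ_Y:
  U = ∅: f^{-1}(U) = ∅ ∈ τ_X ✓.
  U = {p26}: f^{-1}(U) = ∅ ∈ τ_X ✓.
  U = {p24, p25}: f^{-1}(U) = {N} ∈ τ_X ✓.
  U = {p26, p27}: f^{-1}(U) = {M, O} ∈ τ_X ✓.
  U = {p24, p25, p26}: f^{-1}(U) = {N} ∈ τ_X ✓.
  U = {p24, p25, p26, p27}: f^{-1}(U) = {M, N, O} ∈ τ_X ✓.
Every preimage lies in τ_X, so f IS continuous.


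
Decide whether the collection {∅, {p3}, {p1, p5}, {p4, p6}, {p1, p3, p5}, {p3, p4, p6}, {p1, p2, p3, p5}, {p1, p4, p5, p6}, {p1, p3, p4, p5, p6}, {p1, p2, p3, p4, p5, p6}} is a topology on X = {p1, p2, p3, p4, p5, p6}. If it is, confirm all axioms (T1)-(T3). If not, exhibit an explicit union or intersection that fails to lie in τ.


τ IS a topology on X.

Axiom (T1): ∅ ∈ τ? Yes; X ∈ τ? Yes.
Axiom (T2/T3): check pairwise unions and intersections of members of τ.
All pairwise intersections and unions checked — each lies in τ. Therefore τ satisfies (T1), (T2), (T3): it IS a topology on X.


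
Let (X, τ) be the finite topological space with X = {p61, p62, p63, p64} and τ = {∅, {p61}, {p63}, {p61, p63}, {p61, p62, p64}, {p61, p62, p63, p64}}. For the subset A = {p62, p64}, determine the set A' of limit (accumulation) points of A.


A' = {p62, p64}

For each x ∈ X, list the open sets U ∈ τ with x ∈ U, then check whether U ∩ (A ∖ {x}) ≠ ∅ for every such U.
  x = p61: open {p61} ∋ x has {p61} ∩ (A ∖ {p61}) = ∅, so x is NOT a limit point.
  x = p62: opens ∋ x are {p61, p62, p64}, {p61, p62, p63, p64}; each meets A ∖ {p62}, so x IS a limit point.
  x = p63: open {p63} ∋ x has {p63} ∩ (A ∖ {p63}) = ∅, so x is NOT a limit point.
  x = p64: opens ∋ x are {p61, p62, p64}, {p61, p62, p63, p64}; each meets A ∖ {p64}, so x IS a limit point.
Collecting: A' = {p62, p64}.


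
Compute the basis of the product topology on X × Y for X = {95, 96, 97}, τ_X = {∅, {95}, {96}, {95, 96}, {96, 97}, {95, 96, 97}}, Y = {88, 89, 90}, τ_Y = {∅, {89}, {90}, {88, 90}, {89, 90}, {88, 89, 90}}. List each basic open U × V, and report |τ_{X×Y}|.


Basis B = {∅ × ∅, {95} × {89}, {95} × {90}, {96} × {89}, {96} × {90}, {95} × {88, 90}, {95} × {89, 90}, {95, 96} × {89}, {95, 96} × {90}, {96} × {88, 90}, {96} × {89, 90}, {96, 97} × {89}, {96, 97} × {90}, {95} × {88, 89, 90}, {95, 96, 97} × {89}, {95, 96, 97} × {90}, {96} × {88, 89, 90}, {95, 96} × {88, 90}, {95, 96} × {89, 90}, {96, 97} × {88, 90}, {96, 97} × {89, 90}, {95, 96} × {88, 89, 90}, {95, 96, 97} × {88, 90}, {95, 96, 97} × {89, 90}, {96, 97} × {88, 89, 90}, {95, 96, 97} × {88, 89, 90}}; |τ_{X×Y}| = 108.

Enumerate products U × V with U ∈ τ_X, V ∈ τ_Y (deduplicated):
  ∅ × ∅ = {} (∅)
  {95} × {89} = {(95,89)}
  {95} × {90} = {(95,90)}
  {96} × {89} = {(96,89)}
  {96} × {90} = {(96,90)}
  {95} × {88, 90} = {(95,88), (95,90)}
  {95} × {89, 90} = {(95,89), (95,90)}
  {95, 96} × {89} = {(95,89), (96,89)}
  {95, 96} × {90} = {(95,90), (96,90)}
  {96} × {88, 90} = {(96,88), (96,90)}
  {96} × {89, 90} = {(96,89), (96,90)}
  {96, 97} × {89} = {(96,89), (97,89)}
  {96, 97} × {90} = {(96,90), (97,90)}
  {95} × {88, 89, 90} = {(95,88), (95,89), (95,90)}
  {95, 96, 97} × {89} = {(95,89), (96,89), (97,89)}
  {95, 96, 97} × {90} = {(95,90), (96,90), (97,90)}
  {96} × {88, 89, 90} = {(96,88), (96,89), (96,90)}
  {95, 96} × {88, 90} = {(95,88), (95,90), (96,88), (96,90)}
  {95, 96} × {89, 90} = {(95,89), (95,90), (96,89), (96,90)}
  {96, 97} × {88, 90} = {(96,88), (96,90), (97,88), (97,90)}
  {96, 97} × {89, 90} = {(96,89), (96,90), (97,89), (97,90)}
  {95, 96} × {88, 89, 90} = {(95,88), (95,89), (95,90), (96,88), (96,89), (96,90)}
  {95, 96, 97} × {88, 90} = {(95,88), (95,90), (96,88), (96,90), (97,88), (97,90)}
  {95, 96, 97} × {89, 90} = {(95,89), (95,90), (96,89), (96,90), (97,89), (97,90)}
  {96, 97} × {88, 89, 90} = {(96,88), (96,89), (96,90), (97,88), (97,89), (97,90)}
  {95, 96, 97} × {88, 89, 90} = {(95,88), (95,89), (95,90), (96,88), (96,89), (96,90), (97,88), (97,89), (97,90)}
These 26 distinct sets form the basis B.
Close under arbitrary unions to get τ_{X×Y}; counting gives |τ_{X×Y}| = 108.


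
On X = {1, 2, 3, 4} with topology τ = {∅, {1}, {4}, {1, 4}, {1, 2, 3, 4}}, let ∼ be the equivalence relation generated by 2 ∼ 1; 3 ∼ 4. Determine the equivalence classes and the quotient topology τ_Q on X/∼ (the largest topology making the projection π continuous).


X/∼ = {[1=2], [3=4]}; |τ_Q| = 2.

Equivalence classes: [1=2], [3=4].
Quotient map π: X → X/∼ sends 1 ↦ [1=2], 2 ↦ [1=2], 3 ↦ [3=4], 4 ↦ [3=4].
For each subset V ⊆ X/∼, compute π^{-1}(V) ⊆ X and check whether π^{-1}(V) ∈ τ. V is open in τ_Q iff π^{-1}(V) ∈ τ.
  V = {}: π^{-1}(V) = ∅ ∈ τ ✓.
  V = {[1=2]}: π^{-1}(V) = {1, 2} ∉ τ ✗.
  V = {[3=4]}: π^{-1}(V) = {3, 4} ∉ τ ✗.
  V = {[1=2], [3=4]}: π^{-1}(V) = {1, 2, 3, 4} ∈ τ ✓.
Open sets in the quotient: τ_Q = {{}, {[1=2], [3=4]}} (2 elements).


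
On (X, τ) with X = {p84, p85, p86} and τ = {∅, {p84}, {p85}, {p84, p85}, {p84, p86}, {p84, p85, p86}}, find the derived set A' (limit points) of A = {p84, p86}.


A' = {p86}

For each x ∈ X, list the open sets U ∈ τ with x ∈ U, then check whether U ∩ (A ∖ {x}) ≠ ∅ for every such U.
  x = p84: open {p84} ∋ x has {p84} ∩ (A ∖ {p84}) = ∅, so x is NOT a limit point.
  x = p85: open {p85} ∋ x has {p85} ∩ (A ∖ {p85}) = ∅, so x is NOT a limit point.
  x = p86: opens ∋ x are {p84, p86}, {p84, p85, p86}; each meets A ∖ {p86}, so x IS a limit point.
Collecting: A' = {p86}.


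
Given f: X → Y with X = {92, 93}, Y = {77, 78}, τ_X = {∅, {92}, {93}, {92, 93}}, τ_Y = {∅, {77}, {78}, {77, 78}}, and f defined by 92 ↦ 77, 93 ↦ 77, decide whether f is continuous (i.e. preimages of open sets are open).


f IS continuous.

Compute f^{-1}(U) for each U ∈ τ_Y:
  U = ∅: f^{-1}(U) = ∅ ∈ τ_X ✓.
  U = {77}: f^{-1}(U) = {92, 93} ∈ τ_X ✓.
  U = {78}: f^{-1}(U) = ∅ ∈ τ_X ✓.
  U = {77, 78}: f^{-1}(U) = {92, 93} ∈ τ_X ✓.
Every preimage lies in τ_X, so f IS continuous.


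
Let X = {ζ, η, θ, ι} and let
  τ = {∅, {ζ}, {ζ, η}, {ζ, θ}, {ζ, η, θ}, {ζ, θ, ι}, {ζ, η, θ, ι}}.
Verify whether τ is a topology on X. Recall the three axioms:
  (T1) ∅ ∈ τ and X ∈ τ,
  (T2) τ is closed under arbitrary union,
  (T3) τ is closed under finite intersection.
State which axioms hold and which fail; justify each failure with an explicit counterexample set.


τ IS a topology on X.

Axiom (T1): ∅ ∈ τ? Yes; X ∈ τ? Yes.
Axiom (T2/T3): check pairwise unions and intersections of members of τ.
All pairwise intersections and unions checked — each lies in τ. Therefore τ satisfies (T1), (T2), (T3): it IS a topology on X.


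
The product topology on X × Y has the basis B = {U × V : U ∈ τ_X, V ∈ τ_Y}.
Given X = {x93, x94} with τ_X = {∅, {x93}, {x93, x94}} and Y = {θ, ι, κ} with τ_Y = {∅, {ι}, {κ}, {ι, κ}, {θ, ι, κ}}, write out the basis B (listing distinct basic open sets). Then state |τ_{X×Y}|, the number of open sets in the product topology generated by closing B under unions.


Basis B = {∅ × ∅, {x93} × {ι}, {x93} × {κ}, {x93} × {ι, κ}, {x93, x94} × {ι}, {x93, x94} × {κ}, {x93} × {θ, ι, κ}, {x93, x94} × {ι, κ}, {x93, x94} × {θ, ι, κ}}; |τ_{X×Y}| = 14.

Enumerate products U × V with U ∈ τ_X, V ∈ τ_Y (deduplicated):
  ∅ × ∅ = {} (∅)
  {x93} × {ι} = {(x93,ι)}
  {x93} × {κ} = {(x93,κ)}
  {x93} × {ι, κ} = {(x93,ι), (x93,κ)}
  {x93, x94} × {ι} = {(x93,ι), (x94,ι)}
  {x93, x94} × {κ} = {(x93,κ), (x94,κ)}
  {x93} × {θ, ι, κ} = {(x93,θ), (x93,ι), (x93,κ)}
  {x93, x94} × {ι, κ} = {(x93,ι), (x93,κ), (x94,ι), (x94,κ)}
  {x93, x94} × {θ, ι, κ} = {(x93,θ), (x93,ι), (x93,κ), (x94,θ), (x94,ι), (x94,κ)}
These 9 distinct sets form the basis B.
Close under arbitrary unions to get τ_{X×Y}; counting gives |τ_{X×Y}| = 14.


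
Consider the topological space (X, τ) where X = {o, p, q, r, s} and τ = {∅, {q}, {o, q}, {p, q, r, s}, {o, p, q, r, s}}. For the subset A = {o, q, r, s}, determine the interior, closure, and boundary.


int(A) = {o, q}, cl(A) = {o, p, q, r, s}, ∂A = {p, r, s}.

Closed sets in (X, τ) are complements of opens:
  closed(X, τ) = {∅, {o}, {p, r, s}, {o, p, r, s}, {o, p, q, r, s}}.
int(A) = ⋃ {U ∈ τ : U ⊆ A}. Opens contained in A: ∅, {q}, {o, q}.
Taking the union of these: int(A) = {o, q}.
cl(A) = ⋂ {C closed : A ⊆ C}. Closed sets containing A: {o, p, q, r, s}.
Intersecting these: cl(A) = {o, p, q, r, s}.
∂A = cl(A) ∖ int(A) = {o, p, q, r, s} ∖ {o, q} = {p, r, s}.


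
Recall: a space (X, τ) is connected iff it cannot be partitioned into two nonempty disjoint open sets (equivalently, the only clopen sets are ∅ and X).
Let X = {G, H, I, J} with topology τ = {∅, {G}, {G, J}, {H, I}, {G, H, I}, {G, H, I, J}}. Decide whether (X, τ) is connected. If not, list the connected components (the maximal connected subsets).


(X, τ) is disconnected; components = [{G, J}, {H, I}].

Find clopen sets (U ∈ τ with X ∖ U ∈ τ):
  U = ∅, X ∖ U = {G, H, I, J} — both open, so U is clopen.
  U = {G, J}, X ∖ U = {H, I} — both open, so U is clopen.
  U = {H, I}, X ∖ U = {G, J} — both open, so U is clopen.
  U = {G, H, I, J}, X ∖ U = ∅ — both open, so U is clopen.
Nontrivial clopen(s) exist: e.g. {G, J}. So (X, τ) is disconnected.
Compute connected components by grouping points that agree on all clopens:
  component: {G, J}
  component: {H, I}


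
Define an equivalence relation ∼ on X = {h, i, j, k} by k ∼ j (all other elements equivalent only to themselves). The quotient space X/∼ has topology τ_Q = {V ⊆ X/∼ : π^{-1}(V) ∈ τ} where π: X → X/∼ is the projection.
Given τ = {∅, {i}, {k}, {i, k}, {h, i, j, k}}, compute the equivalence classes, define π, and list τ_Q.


X/∼ = {[h], [i], [j=k]}; |τ_Q| = 3.

Equivalence classes: [h], [i], [j=k].
Quotient map π: X → X/∼ sends h ↦ [h], i ↦ [i], j ↦ [j=k], k ↦ [j=k].
For each subset V ⊆ X/∼, compute π^{-1}(V) ⊆ X and check whether π^{-1}(V) ∈ τ. V is open in τ_Q iff π^{-1}(V) ∈ τ.
  V = {}: π^{-1}(V) = ∅ ∈ τ ✓.
  V = {[h]}: π^{-1}(V) = {h} ∉ τ ✗.
  V = {[i]}: π^{-1}(V) = {i} ∈ τ ✓.
  V = {[h], [i]}: π^{-1}(V) = {h, i} ∉ τ ✗.
  V = {[j=k]}: π^{-1}(V) = {j, k} ∉ τ ✗.
  V = {[h], [j=k]}: π^{-1}(V) = {h, j, k} ∉ τ ✗.
  V = {[i], [j=k]}: π^{-1}(V) = {i, j, k} ∉ τ ✗.
  V = {[h], [i], [j=k]}: π^{-1}(V) = {h, i, j, k} ∈ τ ✓.
Open sets in the quotient: τ_Q = {{}, {[i]}, {[h], [i], [j=k]}} (3 elements).


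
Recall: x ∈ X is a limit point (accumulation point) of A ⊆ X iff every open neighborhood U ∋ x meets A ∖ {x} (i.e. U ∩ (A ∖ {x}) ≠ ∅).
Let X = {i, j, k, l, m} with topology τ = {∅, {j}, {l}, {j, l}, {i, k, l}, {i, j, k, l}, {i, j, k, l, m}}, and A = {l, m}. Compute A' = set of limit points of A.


A' = {i, k, m}

For each x ∈ X, list the open sets U ∈ τ with x ∈ U, then check whether U ∩ (A ∖ {x}) ≠ ∅ for every such U.
  x = i: opens ∋ x are {i, k, l}, {i, j, k, l}, {i, j, k, l, m}; each meets A ∖ {i}, so x IS a limit point.
  x = j: open {j} ∋ x has {j} ∩ (A ∖ {j}) = ∅, so x is NOT a limit point.
  x = k: opens ∋ x are {i, k, l}, {i, j, k, l}, {i, j, k, l, m}; each meets A ∖ {k}, so x IS a limit point.
  x = l: open {l} ∋ x has {l} ∩ (A ∖ {l}) = ∅, so x is NOT a limit point.
  x = m: opens ∋ x are {i, j, k, l, m}; each meets A ∖ {m}, so x IS a limit point.
Collecting: A' = {i, k, m}.


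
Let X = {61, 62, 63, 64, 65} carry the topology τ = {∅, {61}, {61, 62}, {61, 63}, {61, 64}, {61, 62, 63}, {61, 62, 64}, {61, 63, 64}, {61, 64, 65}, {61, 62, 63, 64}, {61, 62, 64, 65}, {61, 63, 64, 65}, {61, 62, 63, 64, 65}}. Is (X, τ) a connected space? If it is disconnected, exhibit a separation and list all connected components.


(X, τ) is connected.

Find clopen sets (U ∈ τ with X ∖ U ∈ τ):
  U = ∅, X ∖ U = {61, 62, 63, 64, 65} — both open, so U is clopen.
  U = {61, 62, 63, 64, 65}, X ∖ U = ∅ — both open, so U is clopen.
Only trivial clopens (∅ and X) exist, so (X, τ) is connected.
Compute connected components by grouping points that agree on all clopens:
  component: {61, 62, 63, 64, 65}


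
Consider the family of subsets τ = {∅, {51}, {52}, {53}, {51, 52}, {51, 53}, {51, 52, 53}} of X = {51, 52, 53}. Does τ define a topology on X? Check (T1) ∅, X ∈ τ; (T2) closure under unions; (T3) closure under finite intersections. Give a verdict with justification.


τ is NOT a topology on X.

Axiom (T1): ∅ ∈ τ? Yes; X ∈ τ? Yes.
Axiom (T2/T3): check pairwise unions and intersections of members of τ.
Counterexample for (T2): {52} ∪ {53} = {52, 53} ∉ τ. Therefore τ is NOT a topology.


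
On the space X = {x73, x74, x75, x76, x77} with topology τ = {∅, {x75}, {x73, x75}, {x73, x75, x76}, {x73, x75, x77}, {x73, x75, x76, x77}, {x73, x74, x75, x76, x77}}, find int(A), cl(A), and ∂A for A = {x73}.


int(A) = ∅, cl(A) = {x73, x74, x76, x77}, ∂A = {x73, x74, x76, x77}.

Closed sets in (X, τ) are complements of opens:
  closed(X, τ) = {∅, {x74}, {x74, x76}, {x74, x77}, {x74, x76, x77}, {x73, x74, x76, x77}, {x73, x74, x75, x76, x77}}.
int(A) = ⋃ {U ∈ τ : U ⊆ A}. Opens contained in A: ∅.
Taking the union of these: int(A) = ∅.
cl(A) = ⋂ {C closed : A ⊆ C}. Closed sets containing A: {x73, x74, x76, x77}, {x73, x74, x75, x76, x77}.
Intersecting these: cl(A) = {x73, x74, x76, x77}.
∂A = cl(A) ∖ int(A) = {x73, x74, x76, x77} ∖ ∅ = {x73, x74, x76, x77}.


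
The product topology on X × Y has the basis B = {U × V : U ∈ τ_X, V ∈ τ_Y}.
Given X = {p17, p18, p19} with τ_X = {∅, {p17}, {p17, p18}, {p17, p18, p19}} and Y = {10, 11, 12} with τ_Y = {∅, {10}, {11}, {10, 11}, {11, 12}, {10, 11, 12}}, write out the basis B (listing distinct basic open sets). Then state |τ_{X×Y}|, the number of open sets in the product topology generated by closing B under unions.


Basis B = {∅ × ∅, {p17} × {10}, {p17} × {11}, {p17} × {10, 11}, {p17, p18} × {10}, {p17} × {11, 12}, {p17, p18} × {11}, {p17} × {10, 11, 12}, {p17, p18, p19} × {10}, {p17, p18, p19} × {11}, {p17, p18} × {10, 11}, {p17, p18} × {11, 12}, {p17, p18} × {10, 11, 12}, {p17, p18, p19} × {10, 11}, {p17, p18, p19} × {11, 12}, {p17, p18, p19} × {10, 11, 12}}; |τ_{X×Y}| = 40.

Enumerate products U × V with U ∈ τ_X, V ∈ τ_Y (deduplicated):
  ∅ × ∅ = {} (∅)
  {p17} × {10} = {(p17,10)}
  {p17} × {11} = {(p17,11)}
  {p17} × {10, 11} = {(p17,10), (p17,11)}
  {p17, p18} × {10} = {(p17,10), (p18,10)}
  {p17} × {11, 12} = {(p17,11), (p17,12)}
  {p17, p18} × {11} = {(p17,11), (p18,11)}
  {p17} × {10, 11, 12} = {(p17,10), (p17,11), (p17,12)}
  {p17, p18, p19} × {10} = {(p17,10), (p18,10), (p19,10)}
  {p17, p18, p19} × {11} = {(p17,11), (p18,11), (p19,11)}
  {p17, p18} × {10, 11} = {(p17,10), (p17,11), (p18,10), (p18,11)}
  {p17, p18} × {11, 12} = {(p17,11), (p17,12), (p18,11), (p18,12)}
  {p17, p18} × {10, 11, 12} = {(p17,10), (p17,11), (p17,12), (p18,10), (p18,11), (p18,12)}
  {p17, p18, p19} × {10, 11} = {(p17,10), (p17,11), (p18,10), (p18,11), (p19,10), (p19,11)}
  {p17, p18, p19} × {11, 12} = {(p17,11), (p17,12), (p18,11), (p18,12), (p19,11), (p19,12)}
  {p17, p18, p19} × {10, 11, 12} = {(p17,10), (p17,11), (p17,12), (p18,10), (p18,11), (p18,12), (p19,10), (p19,11), (p19,12)}
These 16 distinct sets form the basis B.
Close under arbitrary unions to get τ_{X×Y}; counting gives |τ_{X×Y}| = 40.


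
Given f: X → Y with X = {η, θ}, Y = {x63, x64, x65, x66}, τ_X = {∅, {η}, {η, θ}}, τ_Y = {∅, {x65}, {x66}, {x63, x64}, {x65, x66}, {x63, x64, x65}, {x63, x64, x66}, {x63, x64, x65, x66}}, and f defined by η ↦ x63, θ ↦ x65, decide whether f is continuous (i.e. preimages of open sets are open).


f is NOT continuous.

Compute f^{-1}(U) for each U ∈ τ_Y:
  U = ∅: f^{-1}(U) = ∅ ∈ τ_X ✓.
  U = {x65}: f^{-1}(U) = {θ} ∉ τ_X ✗.
  U = {x66}: f^{-1}(U) = ∅ ∈ τ_X ✓.
  U = {x63, x64}: f^{-1}(U) = {η} ∈ τ_X ✓.
  U = {x65, x66}: f^{-1}(U) = {θ} ∉ τ_X ✗.
  U = {x63, x64, x65}: f^{-1}(U) = {η, θ} ∈ τ_X ✓.
  U = {x63, x64, x66}: f^{-1}(U) = {η} ∈ τ_X ✓.
  U = {x63, x64, x65, x66}: f^{-1}(U) = {η, θ} ∈ τ_X ✓.
Found U = {x65} with f^{-1}(U) = {θ} not in τ_X. Therefore f is NOT continuous.


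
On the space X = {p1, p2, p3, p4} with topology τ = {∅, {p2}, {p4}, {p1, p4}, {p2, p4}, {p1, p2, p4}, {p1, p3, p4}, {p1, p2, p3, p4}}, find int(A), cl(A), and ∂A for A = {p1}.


int(A) = ∅, cl(A) = {p1, p3}, ∂A = {p1, p3}.

Closed sets in (X, τ) are complements of opens:
  closed(X, τ) = {∅, {p2}, {p3}, {p1, p3}, {p2, p3}, {p1, p2, p3}, {p1, p3, p4}, {p1, p2, p3, p4}}.
int(A) = ⋃ {U ∈ τ : U ⊆ A}. Opens contained in A: ∅.
Taking the union of these: int(A) = ∅.
cl(A) = ⋂ {C closed : A ⊆ C}. Closed sets containing A: {p1, p3}, {p1, p2, p3}, {p1, p3, p4}, {p1, p2, p3, p4}.
Intersecting these: cl(A) = {p1, p3}.
∂A = cl(A) ∖ int(A) = {p1, p3} ∖ ∅ = {p1, p3}.


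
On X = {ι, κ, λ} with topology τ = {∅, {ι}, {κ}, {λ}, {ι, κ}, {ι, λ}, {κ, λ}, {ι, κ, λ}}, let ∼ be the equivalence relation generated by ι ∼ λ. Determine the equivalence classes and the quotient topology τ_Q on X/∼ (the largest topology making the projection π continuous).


X/∼ = {[ι=λ], [κ]}; |τ_Q| = 4.

Equivalence classes: [ι=λ], [κ].
Quotient map π: X → X/∼ sends ι ↦ [ι=λ], κ ↦ [κ], λ ↦ [ι=λ].
For each subset V ⊆ X/∼, compute π^{-1}(V) ⊆ X and check whether π^{-1}(V) ∈ τ. V is open in τ_Q iff π^{-1}(V) ∈ τ.
  V = {}: π^{-1}(V) = ∅ ∈ τ ✓.
  V = {[ι=λ]}: π^{-1}(V) = {ι, λ} ∈ τ ✓.
  V = {[κ]}: π^{-1}(V) = {κ} ∈ τ ✓.
  V = {[ι=λ], [κ]}: π^{-1}(V) = {ι, κ, λ} ∈ τ ✓.
Open sets in the quotient: τ_Q = {{}, {[ι=λ]}, {[κ]}, {[ι=λ], [κ]}} (4 elements).


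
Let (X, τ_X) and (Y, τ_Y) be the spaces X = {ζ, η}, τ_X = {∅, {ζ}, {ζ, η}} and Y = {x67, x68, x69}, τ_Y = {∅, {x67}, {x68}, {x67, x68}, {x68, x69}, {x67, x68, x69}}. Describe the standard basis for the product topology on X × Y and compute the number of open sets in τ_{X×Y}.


Basis B = {∅ × ∅, {ζ} × {x67}, {ζ} × {x68}, {ζ} × {x67, x68}, {ζ, η} × {x67}, {ζ} × {x68, x69}, {ζ, η} × {x68}, {ζ} × {x67, x68, x69}, {ζ, η} × {x67, x68}, {ζ, η} × {x68, x69}, {ζ, η} × {x67, x68, x69}}; |τ_{X×Y}| = 18.

Enumerate products U × V with U ∈ τ_X, V ∈ τ_Y (deduplicated):
  ∅ × ∅ = {} (∅)
  {ζ} × {x67} = {(ζ,x67)}
  {ζ} × {x68} = {(ζ,x68)}
  {ζ} × {x67, x68} = {(ζ,x67), (ζ,x68)}
  {ζ, η} × {x67} = {(ζ,x67), (η,x67)}
  {ζ} × {x68, x69} = {(ζ,x68), (ζ,x69)}
  {ζ, η} × {x68} = {(ζ,x68), (η,x68)}
  {ζ} × {x67, x68, x69} = {(ζ,x67), (ζ,x68), (ζ,x69)}
  {ζ, η} × {x67, x68} = {(ζ,x67), (ζ,x68), (η,x67), (η,x68)}
  {ζ, η} × {x68, x69} = {(ζ,x68), (ζ,x69), (η,x68), (η,x69)}
  {ζ, η} × {x67, x68, x69} = {(ζ,x67), (ζ,x68), (ζ,x69), (η,x67), (η,x68), (η,x69)}
These 11 distinct sets form the basis B.
Close under arbitrary unions to get τ_{X×Y}; counting gives |τ_{X×Y}| = 18.


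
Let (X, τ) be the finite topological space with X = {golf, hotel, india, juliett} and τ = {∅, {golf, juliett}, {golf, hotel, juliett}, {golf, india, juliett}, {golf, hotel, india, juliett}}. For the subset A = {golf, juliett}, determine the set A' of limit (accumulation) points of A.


A' = {golf, hotel, india, juliett}

For each x ∈ X, list the open sets U ∈ τ with x ∈ U, then check whether U ∩ (A ∖ {x}) ≠ ∅ for every such U.
  x = golf: opens ∋ x are {golf, juliett}, {golf, hotel, juliett}, {golf, india, juliett}, {golf, hotel, india, juliett}; each meets A ∖ {golf}, so x IS a limit point.
  x = hotel: opens ∋ x are {golf, hotel, juliett}, {golf, hotel, india, juliett}; each meets A ∖ {hotel}, so x IS a limit point.
  x = india: opens ∋ x are {golf, india, juliett}, {golf, hotel, india, juliett}; each meets A ∖ {india}, so x IS a limit point.
  x = juliett: opens ∋ x are {golf, juliett}, {golf, hotel, juliett}, {golf, india, juliett}, {golf, hotel, india, juliett}; each meets A ∖ {juliett}, so x IS a limit point.
Collecting: A' = {golf, hotel, india, juliett}.


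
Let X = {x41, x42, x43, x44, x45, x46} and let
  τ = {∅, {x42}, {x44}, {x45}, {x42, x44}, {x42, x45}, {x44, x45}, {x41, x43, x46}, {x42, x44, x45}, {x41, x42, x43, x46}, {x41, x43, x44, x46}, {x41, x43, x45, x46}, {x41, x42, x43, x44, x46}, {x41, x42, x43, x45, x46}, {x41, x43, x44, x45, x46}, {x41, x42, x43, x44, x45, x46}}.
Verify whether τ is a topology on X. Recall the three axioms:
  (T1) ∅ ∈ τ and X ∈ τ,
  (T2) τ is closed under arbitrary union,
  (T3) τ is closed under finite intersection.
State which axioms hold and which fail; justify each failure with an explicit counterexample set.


τ IS a topology on X.

Axiom (T1): ∅ ∈ τ? Yes; X ∈ τ? Yes.
Axiom (T2/T3): check pairwise unions and intersections of members of τ.
All pairwise intersections and unions checked — each lies in τ. Therefore τ satisfies (T1), (T2), (T3): it IS a topology on X.


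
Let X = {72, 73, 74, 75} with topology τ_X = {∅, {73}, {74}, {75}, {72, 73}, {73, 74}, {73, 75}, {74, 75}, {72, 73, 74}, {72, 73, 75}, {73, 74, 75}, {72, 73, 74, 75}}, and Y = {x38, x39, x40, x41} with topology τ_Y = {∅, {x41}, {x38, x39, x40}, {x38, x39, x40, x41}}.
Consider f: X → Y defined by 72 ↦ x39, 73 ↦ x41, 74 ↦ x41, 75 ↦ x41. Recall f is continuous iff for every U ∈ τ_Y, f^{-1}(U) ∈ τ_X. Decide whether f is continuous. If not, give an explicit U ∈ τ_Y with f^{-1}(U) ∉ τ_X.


f is NOT continuous.

Compute f^{-1}(U) for each U ∈ τ_Y:
  U = ∅: f^{-1}(U) = ∅ ∈ τ_X ✓.
  U = {x41}: f^{-1}(U) = {73, 74, 75} ∈ τ_X ✓.
  U = {x38, x39, x40}: f^{-1}(U) = {72} ∉ τ_X ✗.
  U = {x38, x39, x40, x41}: f^{-1}(U) = {72, 73, 74, 75} ∈ τ_X ✓.
Found U = {x38, x39, x40} with f^{-1}(U) = {72} not in τ_X. Therefore f is NOT continuous.


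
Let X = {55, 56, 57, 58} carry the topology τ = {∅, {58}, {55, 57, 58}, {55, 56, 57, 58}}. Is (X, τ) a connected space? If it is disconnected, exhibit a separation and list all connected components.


(X, τ) is connected.

Find clopen sets (U ∈ τ with X ∖ U ∈ τ):
  U = ∅, X ∖ U = {55, 56, 57, 58} — both open, so U is clopen.
  U = {55, 56, 57, 58}, X ∖ U = ∅ — both open, so U is clopen.
Only trivial clopens (∅ and X) exist, so (X, τ) is connected.
Compute connected components by grouping points that agree on all clopens:
  component: {55, 56, 57, 58}


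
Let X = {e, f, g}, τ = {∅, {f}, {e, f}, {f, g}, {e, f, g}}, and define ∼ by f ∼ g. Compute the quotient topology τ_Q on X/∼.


X/∼ = {[e], [f=g]}; |τ_Q| = 3.

Equivalence classes: [e], [f=g].
Quotient map π: X → X/∼ sends e ↦ [e], f ↦ [f=g], g ↦ [f=g].
For each subset V ⊆ X/∼, compute π^{-1}(V) ⊆ X and check whether π^{-1}(V) ∈ τ. V is open in τ_Q iff π^{-1}(V) ∈ τ.
  V = {}: π^{-1}(V) = ∅ ∈ τ ✓.
  V = {[e]}: π^{-1}(V) = {e} ∉ τ ✗.
  V = {[f=g]}: π^{-1}(V) = {f, g} ∈ τ ✓.
  V = {[e], [f=g]}: π^{-1}(V) = {e, f, g} ∈ τ ✓.
Open sets in the quotient: τ_Q = {{}, {[f=g]}, {[e], [f=g]}} (3 elements).


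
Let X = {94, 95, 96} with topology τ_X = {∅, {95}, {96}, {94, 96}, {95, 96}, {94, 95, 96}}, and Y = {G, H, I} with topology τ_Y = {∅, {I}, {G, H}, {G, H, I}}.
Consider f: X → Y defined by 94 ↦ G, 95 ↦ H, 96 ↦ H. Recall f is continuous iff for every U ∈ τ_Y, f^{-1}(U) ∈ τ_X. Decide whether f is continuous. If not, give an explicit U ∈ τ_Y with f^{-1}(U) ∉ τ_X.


f IS continuous.

Compute f^{-1}(U) for each U ∈ τ_Y:
  U = ∅: f^{-1}(U) = ∅ ∈ τ_X ✓.
  U = {I}: f^{-1}(U) = ∅ ∈ τ_X ✓.
  U = {G, H}: f^{-1}(U) = {94, 95, 96} ∈ τ_X ✓.
  U = {G, H, I}: f^{-1}(U) = {94, 95, 96} ∈ τ_X ✓.
Every preimage lies in τ_X, so f IS continuous.


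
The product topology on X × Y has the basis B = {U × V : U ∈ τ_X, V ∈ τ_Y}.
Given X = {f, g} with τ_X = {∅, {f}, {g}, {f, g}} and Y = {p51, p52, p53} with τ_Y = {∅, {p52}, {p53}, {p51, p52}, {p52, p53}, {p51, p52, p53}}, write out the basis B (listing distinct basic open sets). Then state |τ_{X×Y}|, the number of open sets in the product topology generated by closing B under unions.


Basis B = {∅ × ∅, {f} × {p52}, {f} × {p53}, {g} × {p52}, {g} × {p53}, {f} × {p51, p52}, {f} × {p52, p53}, {f, g} × {p52}, {f, g} × {p53}, {g} × {p51, p52}, {g} × {p52, p53}, {f} × {p51, p52, p53}, {g} × {p51, p52, p53}, {f, g} × {p51, p52}, {f, g} × {p52, p53}, {f, g} × {p51, p52, p53}}; |τ_{X×Y}| = 36.

Enumerate products U × V with U ∈ τ_X, V ∈ τ_Y (deduplicated):
  ∅ × ∅ = {} (∅)
  {f} × {p52} = {(f,p52)}
  {f} × {p53} = {(f,p53)}
  {g} × {p52} = {(g,p52)}
  {g} × {p53} = {(g,p53)}
  {f} × {p51, p52} = {(f,p51), (f,p52)}
  {f} × {p52, p53} = {(f,p52), (f,p53)}
  {f, g} × {p52} = {(f,p52), (g,p52)}
  {f, g} × {p53} = {(f,p53), (g,p53)}
  {g} × {p51, p52} = {(g,p51), (g,p52)}
  {g} × {p52, p53} = {(g,p52), (g,p53)}
  {f} × {p51, p52, p53} = {(f,p51), (f,p52), (f,p53)}
  {g} × {p51, p52, p53} = {(g,p51), (g,p52), (g,p53)}
  {f, g} × {p51, p52} = {(f,p51), (f,p52), (g,p51), (g,p52)}
  {f, g} × {p52, p53} = {(f,p52), (f,p53), (g,p52), (g,p53)}
  {f, g} × {p51, p52, p53} = {(f,p51), (f,p52), (f,p53), (g,p51), (g,p52), (g,p53)}
These 16 distinct sets form the basis B.
Close under arbitrary unions to get τ_{X×Y}; counting gives |τ_{X×Y}| = 36.


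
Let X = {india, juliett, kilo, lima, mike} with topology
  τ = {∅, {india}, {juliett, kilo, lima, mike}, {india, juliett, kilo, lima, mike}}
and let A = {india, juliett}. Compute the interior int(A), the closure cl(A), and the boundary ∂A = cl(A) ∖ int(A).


int(A) = {india}, cl(A) = {india, juliett, kilo, lima, mike}, ∂A = {juliett, kilo, lima, mike}.

Closed sets in (X, τ) are complements of opens:
  closed(X, τ) = {∅, {india}, {juliett, kilo, lima, mike}, {india, juliett, kilo, lima, mike}}.
int(A) = ⋃ {U ∈ τ : U ⊆ A}. Opens contained in A: ∅, {india}.
Taking the union of these: int(A) = {india}.
cl(A) = ⋂ {C closed : A ⊆ C}. Closed sets containing A: {india, juliett, kilo, lima, mike}.
Intersecting these: cl(A) = {india, juliett, kilo, lima, mike}.
∂A = cl(A) ∖ int(A) = {india, juliett, kilo, lima, mike} ∖ {india} = {juliett, kilo, lima, mike}.


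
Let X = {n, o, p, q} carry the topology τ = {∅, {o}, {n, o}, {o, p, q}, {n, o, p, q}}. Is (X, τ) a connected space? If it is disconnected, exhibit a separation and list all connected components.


(X, τ) is connected.

Find clopen sets (U ∈ τ with X ∖ U ∈ τ):
  U = ∅, X ∖ U = {n, o, p, q} — both open, so U is clopen.
  U = {n, o, p, q}, X ∖ U = ∅ — both open, so U is clopen.
Only trivial clopens (∅ and X) exist, so (X, τ) is connected.
Compute connected components by grouping points that agree on all clopens:
  component: {n, o, p, q}


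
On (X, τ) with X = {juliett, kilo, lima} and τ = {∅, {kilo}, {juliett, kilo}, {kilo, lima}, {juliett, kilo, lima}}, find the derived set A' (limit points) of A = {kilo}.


A' = {juliett, lima}

For each x ∈ X, list the open sets U ∈ τ with x ∈ U, then check whether U ∩ (A ∖ {x}) ≠ ∅ for every such U.
  x = juliett: opens ∋ x are {juliett, kilo}, {juliett, kilo, lima}; each meets A ∖ {juliett}, so x IS a limit point.
  x = kilo: open {kilo} ∋ x has {kilo} ∩ (A ∖ {kilo}) = ∅, so x is NOT a limit point.
  x = lima: opens ∋ x are {kilo, lima}, {juliett, kilo, lima}; each meets A ∖ {lima}, so x IS a limit point.
Collecting: A' = {juliett, lima}.


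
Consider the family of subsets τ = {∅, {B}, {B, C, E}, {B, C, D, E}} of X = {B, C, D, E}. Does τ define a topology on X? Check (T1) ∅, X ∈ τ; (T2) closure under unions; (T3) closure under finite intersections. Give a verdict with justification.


τ IS a topology on X.

Axiom (T1): ∅ ∈ τ? Yes; X ∈ τ? Yes.
Axiom (T2/T3): check pairwise unions and intersections of members of τ.
All pairwise intersections and unions checked — each lies in τ. Therefore τ satisfies (T1), (T2), (T3): it IS a topology on X.


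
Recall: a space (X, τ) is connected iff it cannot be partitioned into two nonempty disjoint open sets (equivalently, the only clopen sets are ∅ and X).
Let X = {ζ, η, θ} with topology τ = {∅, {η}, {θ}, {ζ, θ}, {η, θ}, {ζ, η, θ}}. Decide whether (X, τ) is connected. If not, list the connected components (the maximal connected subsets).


(X, τ) is disconnected; components = [{η}, {ζ, θ}].

Find clopen sets (U ∈ τ with X ∖ U ∈ τ):
  U = ∅, X ∖ U = {ζ, η, θ} — both open, so U is clopen.
  U = {η}, X ∖ U = {ζ, θ} — both open, so U is clopen.
  U = {ζ, θ}, X ∖ U = {η} — both open, so U is clopen.
  U = {ζ, η, θ}, X ∖ U = ∅ — both open, so U is clopen.
Nontrivial clopen(s) exist: e.g. {η}. So (X, τ) is disconnected.
Compute connected components by grouping points that agree on all clopens:
  component: {η}
  component: {ζ, θ}


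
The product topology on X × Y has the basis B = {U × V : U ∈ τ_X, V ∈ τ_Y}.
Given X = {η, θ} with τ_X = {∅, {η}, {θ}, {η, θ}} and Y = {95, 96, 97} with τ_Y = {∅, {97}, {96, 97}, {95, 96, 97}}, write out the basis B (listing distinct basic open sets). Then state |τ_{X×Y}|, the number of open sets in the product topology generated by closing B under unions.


Basis B = {∅ × ∅, {η} × {97}, {θ} × {97}, {η} × {96, 97}, {η, θ} × {97}, {θ} × {96, 97}, {η} × {95, 96, 97}, {θ} × {95, 96, 97}, {η, θ} × {96, 97}, {η, θ} × {95, 96, 97}}; |τ_{X×Y}| = 16.

Enumerate products U × V with U ∈ τ_X, V ∈ τ_Y (deduplicated):
  ∅ × ∅ = {} (∅)
  {η} × {97} = {(η,97)}
  {θ} × {97} = {(θ,97)}
  {η} × {96, 97} = {(η,96), (η,97)}
  {η, θ} × {97} = {(η,97), (θ,97)}
  {θ} × {96, 97} = {(θ,96), (θ,97)}
  {η} × {95, 96, 97} = {(η,95), (η,96), (η,97)}
  {θ} × {95, 96, 97} = {(θ,95), (θ,96), (θ,97)}
  {η, θ} × {96, 97} = {(η,96), (η,97), (θ,96), (θ,97)}
  {η, θ} × {95, 96, 97} = {(η,95), (η,96), (η,97), (θ,95), (θ,96), (θ,97)}
These 10 distinct sets form the basis B.
Close under arbitrary unions to get τ_{X×Y}; counting gives |τ_{X×Y}| = 16.


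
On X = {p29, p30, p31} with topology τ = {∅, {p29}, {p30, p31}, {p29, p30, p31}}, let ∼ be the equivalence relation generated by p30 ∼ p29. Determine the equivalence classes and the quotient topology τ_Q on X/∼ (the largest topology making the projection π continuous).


X/∼ = {[p29=p30], [p31]}; |τ_Q| = 2.

Equivalence classes: [p29=p30], [p31].
Quotient map π: X → X/∼ sends p29 ↦ [p29=p30], p30 ↦ [p29=p30], p31 ↦ [p31].
For each subset V ⊆ X/∼, compute π^{-1}(V) ⊆ X and check whether π^{-1}(V) ∈ τ. V is open in τ_Q iff π^{-1}(V) ∈ τ.
  V = {}: π^{-1}(V) = ∅ ∈ τ ✓.
  V = {[p29=p30]}: π^{-1}(V) = {p29, p30} ∉ τ ✗.
  V = {[p31]}: π^{-1}(V) = {p31} ∉ τ ✗.
  V = {[p29=p30], [p31]}: π^{-1}(V) = {p29, p30, p31} ∈ τ ✓.
Open sets in the quotient: τ_Q = {{}, {[p29=p30], [p31]}} (2 elements).


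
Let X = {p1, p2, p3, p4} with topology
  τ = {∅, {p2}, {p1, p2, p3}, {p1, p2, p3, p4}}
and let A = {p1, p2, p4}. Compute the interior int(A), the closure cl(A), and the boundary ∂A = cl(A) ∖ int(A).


int(A) = {p2}, cl(A) = {p1, p2, p3, p4}, ∂A = {p1, p3, p4}.

Closed sets in (X, τ) are complements of opens:
  closed(X, τ) = {∅, {p4}, {p1, p3, p4}, {p1, p2, p3, p4}}.
int(A) = ⋃ {U ∈ τ : U ⊆ A}. Opens contained in A: ∅, {p2}.
Taking the union of these: int(A) = {p2}.
cl(A) = ⋂ {C closed : A ⊆ C}. Closed sets containing A: {p1, p2, p3, p4}.
Intersecting these: cl(A) = {p1, p2, p3, p4}.
∂A = cl(A) ∖ int(A) = {p1, p2, p3, p4} ∖ {p2} = {p1, p3, p4}.


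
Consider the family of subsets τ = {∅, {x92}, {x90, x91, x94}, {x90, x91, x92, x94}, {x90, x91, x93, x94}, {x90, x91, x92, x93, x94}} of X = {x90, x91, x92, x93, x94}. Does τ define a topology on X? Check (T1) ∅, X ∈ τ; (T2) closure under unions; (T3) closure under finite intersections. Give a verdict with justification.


τ IS a topology on X.

Axiom (T1): ∅ ∈ τ? Yes; X ∈ τ? Yes.
Axiom (T2/T3): check pairwise unions and intersections of members of τ.
All pairwise intersections and unions checked — each lies in τ. Therefore τ satisfies (T1), (T2), (T3): it IS a topology on X.


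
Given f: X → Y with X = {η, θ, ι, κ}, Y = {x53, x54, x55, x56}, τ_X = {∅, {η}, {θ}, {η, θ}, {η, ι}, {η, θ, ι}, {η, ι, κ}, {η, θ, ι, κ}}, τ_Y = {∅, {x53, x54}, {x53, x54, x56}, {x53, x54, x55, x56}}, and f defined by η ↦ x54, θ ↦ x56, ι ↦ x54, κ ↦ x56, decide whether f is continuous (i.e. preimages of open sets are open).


f IS continuous.

Compute f^{-1}(U) for each U ∈ τ_Y:
  U = ∅: f^{-1}(U) = ∅ ∈ τ_X ✓.
  U = {x53, x54}: f^{-1}(U) = {η, ι} ∈ τ_X ✓.
  U = {x53, x54, x56}: f^{-1}(U) = {η, θ, ι, κ} ∈ τ_X ✓.
  U = {x53, x54, x55, x56}: f^{-1}(U) = {η, θ, ι, κ} ∈ τ_X ✓.
Every preimage lies in τ_X, so f IS continuous.
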